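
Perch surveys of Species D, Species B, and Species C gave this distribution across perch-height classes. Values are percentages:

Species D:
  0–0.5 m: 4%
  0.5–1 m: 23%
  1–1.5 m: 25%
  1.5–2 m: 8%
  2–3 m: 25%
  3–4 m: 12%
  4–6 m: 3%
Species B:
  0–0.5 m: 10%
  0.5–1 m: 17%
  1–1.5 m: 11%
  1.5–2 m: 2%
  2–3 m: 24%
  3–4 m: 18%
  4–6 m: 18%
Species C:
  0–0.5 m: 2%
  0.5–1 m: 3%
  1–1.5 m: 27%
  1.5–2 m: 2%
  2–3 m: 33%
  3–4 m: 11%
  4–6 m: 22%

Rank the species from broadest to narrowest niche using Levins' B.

Convert percentages to proportions (divide by 100).
Σp_Dᵢ² = 0.04² + 0.23² + 0.25² + 0.08² + 0.25² + 0.12² + 0.03² = 0.0016 + 0.0529 + 0.0625 + 0.0064 + 0.0625 + 0.0144 + 0.0009 = 0.2012
B_D = 1 / 0.2012 = 4.9702
Σp_Bᵢ² = 0.10² + 0.17² + 0.11² + 0.02² + 0.24² + 0.18² + 0.18² = 0.0100 + 0.0289 + 0.0121 + 0.0004 + 0.0576 + 0.0324 + 0.0324 = 0.1738
B_B = 1 / 0.1738 = 5.7537
Σp_Cᵢ² = 0.02² + 0.03² + 0.27² + 0.02² + 0.33² + 0.11² + 0.22² = 0.0004 + 0.0009 + 0.0729 + 0.0004 + 0.1089 + 0.0121 + 0.0484 = 0.2440
B_C = 1 / 0.2440 = 4.0984
Ranking by B (broadest → narrowest): Species B (5.75) > Species D (4.97) > Species C (4.10)

Species B > Species D > Species C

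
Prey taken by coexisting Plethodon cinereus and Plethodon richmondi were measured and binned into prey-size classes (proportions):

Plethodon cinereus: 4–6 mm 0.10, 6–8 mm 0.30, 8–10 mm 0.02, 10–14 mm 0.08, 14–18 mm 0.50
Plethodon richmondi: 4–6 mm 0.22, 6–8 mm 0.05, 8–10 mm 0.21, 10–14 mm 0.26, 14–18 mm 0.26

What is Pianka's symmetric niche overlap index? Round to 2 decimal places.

Σ p₁ᵢp₂ᵢ = 0.0220 + 0.0150 + 0.0042 + 0.0208 + 0.1300 = 0.1920
Σp_1ᵢ² = 0.10² + 0.30² + 0.02² + 0.08² + 0.50² = 0.0100 + 0.0900 + 0.0004 + 0.0064 + 0.2500 = 0.3568
Σp_2ᵢ² = 0.22² + 0.05² + 0.21² + 0.26² + 0.26² = 0.0484 + 0.0025 + 0.0441 + 0.0676 + 0.0676 = 0.2302
O = 0.1920 / √(0.3568 × 0.2302) = 0.1920 / 0.28659 = 0.6699

0.67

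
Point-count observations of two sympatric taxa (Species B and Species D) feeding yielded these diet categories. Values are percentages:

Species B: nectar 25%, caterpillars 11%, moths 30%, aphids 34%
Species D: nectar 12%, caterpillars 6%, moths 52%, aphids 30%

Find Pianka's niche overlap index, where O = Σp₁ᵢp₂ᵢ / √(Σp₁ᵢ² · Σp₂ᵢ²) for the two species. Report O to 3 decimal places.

Convert percentages to proportions (divide by 100).
Σ p₁ᵢp₂ᵢ = 0.0300 + 0.0066 + 0.1560 + 0.1020 = 0.2946
Σp_1ᵢ² = 0.25² + 0.11² + 0.30² + 0.34² = 0.0625 + 0.0121 + 0.0900 + 0.1156 = 0.2802
Σp_2ᵢ² = 0.12² + 0.06² + 0.52² + 0.30² = 0.0144 + 0.0036 + 0.2704 + 0.0900 = 0.3784
O = 0.2946 / √(0.2802 × 0.3784) = 0.2946 / 0.325619 = 0.90474

0.905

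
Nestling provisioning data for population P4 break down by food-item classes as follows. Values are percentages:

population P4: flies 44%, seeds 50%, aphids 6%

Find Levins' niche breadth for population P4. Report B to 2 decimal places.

Convert percentages to proportions (divide by 100).
Σpᵢ² = 0.44² + 0.50² + 0.06² = 0.1936 + 0.2500 + 0.0036 = 0.4472
B = 1 / 0.4472 = 2.2361

2.24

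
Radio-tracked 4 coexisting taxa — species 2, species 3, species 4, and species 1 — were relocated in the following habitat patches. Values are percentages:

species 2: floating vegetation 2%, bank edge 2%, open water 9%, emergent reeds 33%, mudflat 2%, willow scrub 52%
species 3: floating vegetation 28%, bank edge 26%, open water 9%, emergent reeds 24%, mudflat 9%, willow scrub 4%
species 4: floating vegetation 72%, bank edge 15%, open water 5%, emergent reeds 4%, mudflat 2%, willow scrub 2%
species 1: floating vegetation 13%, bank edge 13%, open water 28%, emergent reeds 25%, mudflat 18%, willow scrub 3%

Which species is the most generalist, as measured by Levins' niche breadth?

Convert percentages to proportions (divide by 100).
Σp_2ᵢ² = 0.02² + 0.02² + 0.09² + 0.33² + 0.02² + 0.52² = 0.0004 + 0.0004 + 0.0081 + 0.1089 + 0.0004 + 0.2704 = 0.3886
B_2 = 1 / 0.3886 = 2.5733
Σp_3ᵢ² = 0.28² + 0.26² + 0.09² + 0.24² + 0.09² + 0.04² = 0.0784 + 0.0676 + 0.0081 + 0.0576 + 0.0081 + 0.0016 = 0.2214
B_3 = 1 / 0.2214 = 4.5167
Σp_4ᵢ² = 0.72² + 0.15² + 0.05² + 0.04² + 0.02² + 0.02² = 0.5184 + 0.0225 + 0.0025 + 0.0016 + 0.0004 + 0.0004 = 0.5458
B_4 = 1 / 0.5458 = 1.8322
Σp_1ᵢ² = 0.13² + 0.13² + 0.28² + 0.25² + 0.18² + 0.03² = 0.0169 + 0.0169 + 0.0784 + 0.0625 + 0.0324 + 0.0009 = 0.2080
B_1 = 1 / 0.2080 = 4.8077
Highest B → broadest niche (most generalist): species 1 (B = 4.81).

species 1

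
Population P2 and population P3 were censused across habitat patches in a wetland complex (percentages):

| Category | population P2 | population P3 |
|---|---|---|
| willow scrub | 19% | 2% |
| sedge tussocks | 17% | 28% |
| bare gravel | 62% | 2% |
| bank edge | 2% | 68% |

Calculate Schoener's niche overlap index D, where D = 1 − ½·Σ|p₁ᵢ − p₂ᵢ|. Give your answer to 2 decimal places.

0.23

Convert percentages to proportions (divide by 100).
Σ|p₁ᵢ − p₂ᵢ| = 0.17 + 0.11 + 0.60 + 0.66 = 1.54
D = 1 − ½ × 1.54 = 1 − 0.770 = 0.2300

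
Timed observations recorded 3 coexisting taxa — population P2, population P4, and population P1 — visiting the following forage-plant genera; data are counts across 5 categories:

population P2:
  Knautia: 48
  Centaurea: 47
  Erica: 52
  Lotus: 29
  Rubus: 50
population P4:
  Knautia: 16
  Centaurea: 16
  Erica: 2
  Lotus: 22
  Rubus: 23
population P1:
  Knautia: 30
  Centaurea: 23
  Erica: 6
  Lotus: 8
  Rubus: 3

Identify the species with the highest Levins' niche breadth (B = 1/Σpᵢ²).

population P2

Proportions for population P2 (n=226): 48/226=0.2124, 47/226=0.2080, 52/226=0.2301, 29/226=0.1283, 50/226=0.2212
Proportions for population P4 (n=79): 16/79=0.2025, 16/79=0.2025, 2/79=0.0253, 22/79=0.2785, 23/79=0.2911
Proportions for population P1 (n=70): 30/70=0.4286, 23/70=0.3286, 6/70=0.0857, 8/70=0.1143, 3/70=0.0429
Σp_P2ᵢ² = 0.2124² + 0.2080² + 0.2301² + 0.1283² + 0.2212² = 0.045114 + 0.043264 + 0.052946 + 0.016461 + 0.048929 = 0.206714
B_P2 = 1 / 0.206714 = 4.8376
Σp_P4ᵢ² = 0.2025² + 0.2025² + 0.0253² + 0.2785² + 0.2911² = 0.041006 + 0.041006 + 0.000640 + 0.077562 + 0.084739 = 0.244953
B_P4 = 1 / 0.244953 = 4.0824
Σp_P1ᵢ² = 0.4286² + 0.3286² + 0.0857² + 0.1143² + 0.0429² = 0.183698 + 0.107978 + 0.007344 + 0.013064 + 0.001840 = 0.313924
B_P1 = 1 / 0.313924 = 3.1855
Highest B → broadest niche (most generalist): population P2 (B = 4.84).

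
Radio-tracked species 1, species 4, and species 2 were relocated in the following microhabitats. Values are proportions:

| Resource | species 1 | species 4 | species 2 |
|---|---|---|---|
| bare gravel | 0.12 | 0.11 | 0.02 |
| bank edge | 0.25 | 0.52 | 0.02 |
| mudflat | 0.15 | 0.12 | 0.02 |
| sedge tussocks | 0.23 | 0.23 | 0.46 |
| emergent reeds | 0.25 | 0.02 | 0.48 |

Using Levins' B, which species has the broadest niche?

species 1

Σp_1ᵢ² = 0.12² + 0.25² + 0.15² + 0.23² + 0.25² = 0.0144 + 0.0625 + 0.0225 + 0.0529 + 0.0625 = 0.2148
B_1 = 1 / 0.2148 = 4.6555
Σp_4ᵢ² = 0.11² + 0.52² + 0.12² + 0.23² + 0.02² = 0.0121 + 0.2704 + 0.0144 + 0.0529 + 0.0004 = 0.3502
B_4 = 1 / 0.3502 = 2.8555
Σp_2ᵢ² = 0.02² + 0.02² + 0.02² + 0.46² + 0.48² = 0.0004 + 0.0004 + 0.0004 + 0.2116 + 0.2304 = 0.4432
B_2 = 1 / 0.4432 = 2.2563
Highest B → broadest niche (most generalist): species 1 (B = 4.66).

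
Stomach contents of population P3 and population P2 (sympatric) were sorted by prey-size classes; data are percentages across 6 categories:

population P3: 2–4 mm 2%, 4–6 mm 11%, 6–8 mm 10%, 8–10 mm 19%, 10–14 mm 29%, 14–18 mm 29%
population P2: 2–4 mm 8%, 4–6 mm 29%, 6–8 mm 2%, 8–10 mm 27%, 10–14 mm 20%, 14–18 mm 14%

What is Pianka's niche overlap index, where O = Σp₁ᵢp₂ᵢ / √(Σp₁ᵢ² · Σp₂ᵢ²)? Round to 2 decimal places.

0.82

Convert percentages to proportions (divide by 100).
Σ p₁ᵢp₂ᵢ = 0.0016 + 0.0319 + 0.0020 + 0.0513 + 0.0580 + 0.0406 = 0.1854
Σp_1ᵢ² = 0.02² + 0.11² + 0.10² + 0.19² + 0.29² + 0.29² = 0.0004 + 0.0121 + 0.0100 + 0.0361 + 0.0841 + 0.0841 = 0.2268
Σp_2ᵢ² = 0.08² + 0.29² + 0.02² + 0.27² + 0.20² + 0.14² = 0.0064 + 0.0841 + 0.0004 + 0.0729 + 0.0400 + 0.0196 = 0.2234
O = 0.1854 / √(0.2268 × 0.2234) = 0.1854 / 0.22509 = 0.8237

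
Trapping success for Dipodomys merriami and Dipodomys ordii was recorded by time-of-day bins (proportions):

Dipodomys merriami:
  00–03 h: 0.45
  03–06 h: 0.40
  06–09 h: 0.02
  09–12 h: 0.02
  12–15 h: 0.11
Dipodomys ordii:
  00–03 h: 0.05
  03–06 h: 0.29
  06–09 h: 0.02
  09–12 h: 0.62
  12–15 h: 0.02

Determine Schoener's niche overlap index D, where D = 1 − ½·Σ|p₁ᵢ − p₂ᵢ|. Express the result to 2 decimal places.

0.40

Σ|p₁ᵢ − p₂ᵢ| = 0.40 + 0.11 + 0.00 + 0.60 + 0.09 = 1.20
D = 1 − ½ × 1.20 = 1 − 0.600 = 0.4000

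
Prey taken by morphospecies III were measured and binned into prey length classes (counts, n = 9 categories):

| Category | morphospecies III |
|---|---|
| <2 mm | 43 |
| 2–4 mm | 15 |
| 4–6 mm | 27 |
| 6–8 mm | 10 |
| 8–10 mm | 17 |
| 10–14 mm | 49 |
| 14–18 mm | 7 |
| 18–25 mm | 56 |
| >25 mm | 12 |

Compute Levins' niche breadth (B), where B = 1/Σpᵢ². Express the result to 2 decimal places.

Proportions for morphospecies III (n=236): 43/236=0.1822, 15/236=0.0636, 27/236=0.1144, 10/236=0.0424, 17/236=0.0720, 49/236=0.2076, 7/236=0.0297, 56/236=0.2373, 12/236=0.0508
Σpᵢ² = 0.1822² + 0.0636² + 0.1144² + 0.0424² + 0.0720² + 0.2076² + 0.0297² + 0.2373² + 0.0508² = 0.033197 + 0.004045 + 0.013087 + 0.001798 + 0.005184 + 0.043098 + 0.000882 + 0.056311 + 0.002581 = 0.160183
B = 1 / 0.160183 = 6.2429

6.24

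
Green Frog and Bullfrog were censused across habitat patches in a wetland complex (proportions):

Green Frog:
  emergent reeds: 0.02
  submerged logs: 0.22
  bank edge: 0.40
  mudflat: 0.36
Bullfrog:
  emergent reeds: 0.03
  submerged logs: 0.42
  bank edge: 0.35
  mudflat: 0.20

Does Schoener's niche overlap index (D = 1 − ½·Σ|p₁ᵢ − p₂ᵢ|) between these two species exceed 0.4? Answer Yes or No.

Yes

Σ|p₁ᵢ − p₂ᵢ| = 0.01 + 0.20 + 0.05 + 0.16 = 0.42
D = 1 − ½ × 0.42 = 1 − 0.210 = 0.7900
D = 0.7900 > 0.4 → Yes.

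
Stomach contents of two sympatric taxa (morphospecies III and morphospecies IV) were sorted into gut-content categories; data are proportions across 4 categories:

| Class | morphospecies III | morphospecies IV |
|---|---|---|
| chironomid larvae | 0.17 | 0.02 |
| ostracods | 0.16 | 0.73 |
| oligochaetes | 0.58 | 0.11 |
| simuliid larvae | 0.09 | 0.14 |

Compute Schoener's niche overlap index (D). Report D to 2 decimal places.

0.38

Σ|p₁ᵢ − p₂ᵢ| = 0.15 + 0.57 + 0.47 + 0.05 = 1.24
D = 1 − ½ × 1.24 = 1 − 0.620 = 0.3800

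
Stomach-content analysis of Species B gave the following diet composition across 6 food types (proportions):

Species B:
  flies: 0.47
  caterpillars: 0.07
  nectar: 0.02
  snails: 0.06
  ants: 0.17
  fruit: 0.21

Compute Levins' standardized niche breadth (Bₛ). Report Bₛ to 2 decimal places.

0.46

Σpᵢ² = 0.47² + 0.07² + 0.02² + 0.06² + 0.17² + 0.21² = 0.2209 + 0.0049 + 0.0004 + 0.0036 + 0.0289 + 0.0441 = 0.3028
B = 1 / 0.3028 = 3.3025
Bₛ = (B − 1)/(n − 1) = (3.3025 − 1)/(6 − 1) = 2.3025/5 = 0.4605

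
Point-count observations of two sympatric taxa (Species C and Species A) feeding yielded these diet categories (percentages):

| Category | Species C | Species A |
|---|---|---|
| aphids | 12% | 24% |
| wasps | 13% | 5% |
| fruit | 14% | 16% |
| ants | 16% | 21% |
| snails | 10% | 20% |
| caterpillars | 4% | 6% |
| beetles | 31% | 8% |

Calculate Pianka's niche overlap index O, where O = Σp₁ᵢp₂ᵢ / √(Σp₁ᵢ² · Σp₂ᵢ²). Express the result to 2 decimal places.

Convert percentages to proportions (divide by 100).
Σ p₁ᵢp₂ᵢ = 0.0288 + 0.0065 + 0.0224 + 0.0336 + 0.0200 + 0.0024 + 0.0248 = 0.1385
Σp_1ᵢ² = 0.12² + 0.13² + 0.14² + 0.16² + 0.10² + 0.04² + 0.31² = 0.0144 + 0.0169 + 0.0196 + 0.0256 + 0.0100 + 0.0016 + 0.0961 = 0.1842
Σp_2ᵢ² = 0.24² + 0.05² + 0.16² + 0.21² + 0.20² + 0.06² + 0.08² = 0.0576 + 0.0025 + 0.0256 + 0.0441 + 0.0400 + 0.0036 + 0.0064 = 0.1798
O = 0.1385 / √(0.1842 × 0.1798) = 0.1385 / 0.18199 = 0.7610

0.76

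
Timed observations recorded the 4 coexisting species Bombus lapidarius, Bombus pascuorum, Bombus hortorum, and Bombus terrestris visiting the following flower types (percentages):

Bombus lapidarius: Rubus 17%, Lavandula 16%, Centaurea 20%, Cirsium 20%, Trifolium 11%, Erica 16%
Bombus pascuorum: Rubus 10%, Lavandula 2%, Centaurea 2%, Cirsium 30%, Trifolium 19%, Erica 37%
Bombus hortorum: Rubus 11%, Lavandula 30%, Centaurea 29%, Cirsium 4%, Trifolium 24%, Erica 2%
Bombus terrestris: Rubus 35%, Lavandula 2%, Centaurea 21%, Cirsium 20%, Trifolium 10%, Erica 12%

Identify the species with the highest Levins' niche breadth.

Convert percentages to proportions (divide by 100).
Σp_lapiᵢ² = 0.17² + 0.16² + 0.20² + 0.20² + 0.11² + 0.16² = 0.0289 + 0.0256 + 0.0400 + 0.0400 + 0.0121 + 0.0256 = 0.1722
B_lapi = 1 / 0.1722 = 5.8072
Σp_pascᵢ² = 0.10² + 0.02² + 0.02² + 0.30² + 0.19² + 0.37² = 0.0100 + 0.0004 + 0.0004 + 0.0900 + 0.0361 + 0.1369 = 0.2738
B_pasc = 1 / 0.2738 = 3.6523
Σp_hortᵢ² = 0.11² + 0.30² + 0.29² + 0.04² + 0.24² + 0.02² = 0.0121 + 0.0900 + 0.0841 + 0.0016 + 0.0576 + 0.0004 = 0.2458
B_hort = 1 / 0.2458 = 4.0683
Σp_terrᵢ² = 0.35² + 0.02² + 0.21² + 0.20² + 0.10² + 0.12² = 0.1225 + 0.0004 + 0.0441 + 0.0400 + 0.0100 + 0.0144 = 0.2314
B_terr = 1 / 0.2314 = 4.3215
Highest B → broadest niche (most generalist): Bombus lapidarius (B = 5.81).

Bombus lapidarius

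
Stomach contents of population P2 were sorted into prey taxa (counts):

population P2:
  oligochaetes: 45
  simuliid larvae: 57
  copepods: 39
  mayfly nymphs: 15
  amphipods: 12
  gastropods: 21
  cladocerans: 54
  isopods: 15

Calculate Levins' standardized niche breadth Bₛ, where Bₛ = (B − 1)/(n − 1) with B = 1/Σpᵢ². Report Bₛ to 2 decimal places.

Proportions for population P2 (n=258): 45/258=0.1744, 57/258=0.2209, 39/258=0.1512, 15/258=0.0581, 12/258=0.0465, 21/258=0.0814, 54/258=0.2093, 15/258=0.0581
Σpᵢ² = 0.1744² + 0.2209² + 0.1512² + 0.0581² + 0.0465² + 0.0814² + 0.2093² + 0.0581² = 0.030415 + 0.048797 + 0.022861 + 0.003376 + 0.002162 + 0.006626 + 0.043806 + 0.003376 = 0.161419
B = 1 / 0.161419 = 6.1951
Bₛ = (B − 1)/(n − 1) = (6.1951 − 1)/(8 − 1) = 5.1951/7 = 0.7422

0.74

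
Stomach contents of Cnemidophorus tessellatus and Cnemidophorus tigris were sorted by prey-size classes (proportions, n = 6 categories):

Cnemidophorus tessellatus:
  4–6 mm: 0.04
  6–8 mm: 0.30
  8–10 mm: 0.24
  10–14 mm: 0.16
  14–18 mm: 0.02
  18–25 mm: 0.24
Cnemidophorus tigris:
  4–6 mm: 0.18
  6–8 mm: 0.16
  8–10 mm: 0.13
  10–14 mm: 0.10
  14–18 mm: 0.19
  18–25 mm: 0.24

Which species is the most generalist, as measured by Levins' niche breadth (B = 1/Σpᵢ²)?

Σp_tessᵢ² = 0.04² + 0.30² + 0.24² + 0.16² + 0.02² + 0.24² = 0.0016 + 0.0900 + 0.0576 + 0.0256 + 0.0004 + 0.0576 = 0.2328
B_tess = 1 / 0.2328 = 4.2955
Σp_tigrᵢ² = 0.18² + 0.16² + 0.13² + 0.10² + 0.19² + 0.24² = 0.0324 + 0.0256 + 0.0169 + 0.0100 + 0.0361 + 0.0576 = 0.1786
B_tigr = 1 / 0.1786 = 5.5991
Highest B → broadest niche (most generalist): Cnemidophorus tigris (B = 5.60).

Cnemidophorus tigris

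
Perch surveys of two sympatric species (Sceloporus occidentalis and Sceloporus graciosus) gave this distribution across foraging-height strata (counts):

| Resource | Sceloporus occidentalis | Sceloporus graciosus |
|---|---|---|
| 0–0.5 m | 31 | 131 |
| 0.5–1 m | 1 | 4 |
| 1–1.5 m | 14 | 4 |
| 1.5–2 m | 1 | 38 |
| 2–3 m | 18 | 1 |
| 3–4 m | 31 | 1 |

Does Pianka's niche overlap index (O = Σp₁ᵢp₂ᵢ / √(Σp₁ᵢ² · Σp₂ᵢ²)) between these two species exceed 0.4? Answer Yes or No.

Yes

Proportions for Sceloporus occidentalis (n=96): 31/96=0.3229, 1/96=0.0104, 14/96=0.1458, 1/96=0.0104, 18/96=0.1875, 31/96=0.3229
Proportions for Sceloporus graciosus (n=179): 131/179=0.7318, 4/179=0.0223, 4/179=0.0223, 38/179=0.2123, 1/179=0.0056, 1/179=0.0056
Σ p₁ᵢp₂ᵢ = 0.236298 + 0.000232 + 0.003251 + 0.002208 + 0.001050 + 0.001808 = 0.244847
Σp_1ᵢ² = 0.3229² + 0.0104² + 0.1458² + 0.0104² + 0.1875² + 0.3229² = 0.104264 + 0.000108 + 0.021258 + 0.000108 + 0.035156 + 0.104264 = 0.265158
Σp_2ᵢ² = 0.7318² + 0.0223² + 0.0223² + 0.2123² + 0.0056² + 0.0056² = 0.535531 + 0.000497 + 0.000497 + 0.045071 + 0.000031 + 0.000031 = 0.581658
O = 0.244847 / √(0.265158 × 0.581658) = 0.244847 / 0.3927229 = 0.6235
O = 0.6235 > 0.4 → Yes.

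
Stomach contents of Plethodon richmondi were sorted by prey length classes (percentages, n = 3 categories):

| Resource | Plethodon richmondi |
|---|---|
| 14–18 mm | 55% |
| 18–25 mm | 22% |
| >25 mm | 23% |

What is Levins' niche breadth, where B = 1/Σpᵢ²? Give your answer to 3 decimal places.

2.476

Convert percentages to proportions (divide by 100).
Σpᵢ² = 0.55² + 0.22² + 0.23² = 0.3025 + 0.0484 + 0.0529 = 0.4038
B = 1 / 0.4038 = 2.47647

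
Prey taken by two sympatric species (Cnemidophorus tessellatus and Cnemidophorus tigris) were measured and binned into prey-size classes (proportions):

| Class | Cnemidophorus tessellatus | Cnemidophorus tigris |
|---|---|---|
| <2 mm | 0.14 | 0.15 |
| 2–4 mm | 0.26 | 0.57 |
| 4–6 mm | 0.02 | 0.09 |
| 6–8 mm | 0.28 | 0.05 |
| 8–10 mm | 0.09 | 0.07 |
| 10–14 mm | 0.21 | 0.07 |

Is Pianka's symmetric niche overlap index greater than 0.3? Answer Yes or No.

Yes

Σ p₁ᵢp₂ᵢ = 0.0210 + 0.1482 + 0.0018 + 0.0140 + 0.0063 + 0.0147 = 0.2060
Σp_1ᵢ² = 0.14² + 0.26² + 0.02² + 0.28² + 0.09² + 0.21² = 0.0196 + 0.0676 + 0.0004 + 0.0784 + 0.0081 + 0.0441 = 0.2182
Σp_2ᵢ² = 0.15² + 0.57² + 0.09² + 0.05² + 0.07² + 0.07² = 0.0225 + 0.3249 + 0.0081 + 0.0025 + 0.0049 + 0.0049 = 0.3678
O = 0.2060 / √(0.2182 × 0.3678) = 0.2060 / 0.28329 = 0.7272
O = 0.7272 > 0.3 → Yes.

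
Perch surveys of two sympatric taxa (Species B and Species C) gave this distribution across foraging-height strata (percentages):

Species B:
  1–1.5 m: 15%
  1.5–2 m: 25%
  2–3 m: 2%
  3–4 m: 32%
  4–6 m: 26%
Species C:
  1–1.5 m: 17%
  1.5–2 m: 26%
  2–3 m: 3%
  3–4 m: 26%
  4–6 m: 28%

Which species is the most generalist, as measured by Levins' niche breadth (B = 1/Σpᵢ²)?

Species C

Convert percentages to proportions (divide by 100).
Σp_Bᵢ² = 0.15² + 0.25² + 0.02² + 0.32² + 0.26² = 0.0225 + 0.0625 + 0.0004 + 0.1024 + 0.0676 = 0.2554
B_B = 1 / 0.2554 = 3.9154
Σp_Cᵢ² = 0.17² + 0.26² + 0.03² + 0.26² + 0.28² = 0.0289 + 0.0676 + 0.0009 + 0.0676 + 0.0784 = 0.2434
B_C = 1 / 0.2434 = 4.1085
Highest B → broadest niche (most generalist): Species C (B = 4.11).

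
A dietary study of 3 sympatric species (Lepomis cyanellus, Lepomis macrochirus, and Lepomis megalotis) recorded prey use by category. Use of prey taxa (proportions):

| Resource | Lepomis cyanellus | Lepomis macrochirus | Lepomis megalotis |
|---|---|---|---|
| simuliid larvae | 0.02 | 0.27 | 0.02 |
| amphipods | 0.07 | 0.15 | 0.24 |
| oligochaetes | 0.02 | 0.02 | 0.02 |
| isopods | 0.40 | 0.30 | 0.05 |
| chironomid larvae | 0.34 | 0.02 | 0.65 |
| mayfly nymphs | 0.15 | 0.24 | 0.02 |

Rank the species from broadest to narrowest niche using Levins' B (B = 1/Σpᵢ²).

Lepomis macrochirus > Lepomis cyanellus > Lepomis megalotis

Σp_cyanᵢ² = 0.02² + 0.07² + 0.02² + 0.40² + 0.34² + 0.15² = 0.0004 + 0.0049 + 0.0004 + 0.1600 + 0.1156 + 0.0225 = 0.3038
B_cyan = 1 / 0.3038 = 3.2916
Σp_macrᵢ² = 0.27² + 0.15² + 0.02² + 0.30² + 0.02² + 0.24² = 0.0729 + 0.0225 + 0.0004 + 0.0900 + 0.0004 + 0.0576 = 0.2438
B_macr = 1 / 0.2438 = 4.1017
Σp_megaᵢ² = 0.02² + 0.24² + 0.02² + 0.05² + 0.65² + 0.02² = 0.0004 + 0.0576 + 0.0004 + 0.0025 + 0.4225 + 0.0004 = 0.4838
B_mega = 1 / 0.4838 = 2.0670
Ranking by B (broadest → narrowest): Lepomis macrochirus (4.10) > Lepomis cyanellus (3.29) > Lepomis megalotis (2.07)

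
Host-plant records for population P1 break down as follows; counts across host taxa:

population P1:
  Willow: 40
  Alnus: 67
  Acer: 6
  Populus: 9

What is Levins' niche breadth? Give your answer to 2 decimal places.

Proportions for population P1 (n=122): 40/122=0.3279, 67/122=0.5492, 6/122=0.0492, 9/122=0.0738
Σpᵢ² = 0.3279² + 0.5492² + 0.0492² + 0.0738² = 0.107518 + 0.301621 + 0.002421 + 0.005446 = 0.417006
B = 1 / 0.417006 = 2.3980

2.40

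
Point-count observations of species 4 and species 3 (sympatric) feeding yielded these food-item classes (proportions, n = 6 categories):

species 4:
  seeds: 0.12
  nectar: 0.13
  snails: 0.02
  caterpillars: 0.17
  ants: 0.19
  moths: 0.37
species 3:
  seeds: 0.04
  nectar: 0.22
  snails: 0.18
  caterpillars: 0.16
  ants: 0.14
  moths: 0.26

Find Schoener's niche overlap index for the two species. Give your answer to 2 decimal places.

Σ|p₁ᵢ − p₂ᵢ| = 0.08 + 0.09 + 0.16 + 0.01 + 0.05 + 0.11 = 0.50
D = 1 − ½ × 0.50 = 1 − 0.250 = 0.7500

0.75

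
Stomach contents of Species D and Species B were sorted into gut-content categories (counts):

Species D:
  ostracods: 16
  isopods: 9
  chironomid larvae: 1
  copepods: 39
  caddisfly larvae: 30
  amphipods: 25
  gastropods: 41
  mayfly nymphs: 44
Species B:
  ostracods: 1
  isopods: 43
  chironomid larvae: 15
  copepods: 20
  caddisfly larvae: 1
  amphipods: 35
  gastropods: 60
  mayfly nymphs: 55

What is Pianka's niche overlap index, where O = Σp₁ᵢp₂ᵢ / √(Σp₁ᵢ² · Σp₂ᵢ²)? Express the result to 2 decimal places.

Proportions for Species D (n=205): 16/205=0.0780, 9/205=0.0439, 1/205=0.0049, 39/205=0.1902, 30/205=0.1463, 25/205=0.1220, 41/205=0.2000, 44/205=0.2146
Proportions for Species B (n=230): 1/230=0.0043, 43/230=0.1870, 15/230=0.0652, 20/230=0.0870, 1/230=0.0043, 35/230=0.1522, 60/230=0.2609, 55/230=0.2391
Σ p₁ᵢp₂ᵢ = 0.000335 + 0.008209 + 0.000319 + 0.016547 + 0.000629 + 0.018568 + 0.052180 + 0.051311 = 0.148098
Σp_1ᵢ² = 0.0780² + 0.0439² + 0.0049² + 0.1902² + 0.1463² + 0.1220² + 0.2000² + 0.2146² = 0.006084 + 0.001927 + 0.000024 + 0.036176 + 0.021404 + 0.014884 + 0.040000 + 0.046053 = 0.166552
Σp_2ᵢ² = 0.0043² + 0.1870² + 0.0652² + 0.0870² + 0.0043² + 0.1522² + 0.2609² + 0.2391² = 0.000018 + 0.034969 + 0.004251 + 0.007569 + 0.000018 + 0.023165 + 0.068069 + 0.057169 = 0.195228
O = 0.148098 / √(0.166552 × 0.195228) = 0.148098 / 0.1803209 = 0.8213

0.82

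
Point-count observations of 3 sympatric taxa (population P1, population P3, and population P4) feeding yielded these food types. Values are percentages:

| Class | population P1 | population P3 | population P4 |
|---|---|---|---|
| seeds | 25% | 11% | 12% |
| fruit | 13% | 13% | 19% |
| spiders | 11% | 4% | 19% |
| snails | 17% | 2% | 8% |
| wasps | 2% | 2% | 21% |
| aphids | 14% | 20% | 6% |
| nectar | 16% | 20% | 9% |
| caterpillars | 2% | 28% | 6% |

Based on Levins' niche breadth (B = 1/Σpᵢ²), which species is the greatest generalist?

Convert percentages to proportions (divide by 100).
Σp_P1ᵢ² = 0.25² + 0.13² + 0.11² + 0.17² + 0.02² + 0.14² + 0.16² + 0.02² = 0.0625 + 0.0169 + 0.0121 + 0.0289 + 0.0004 + 0.0196 + 0.0256 + 0.0004 = 0.1664
B_P1 = 1 / 0.1664 = 6.0096
Σp_P3ᵢ² = 0.11² + 0.13² + 0.04² + 0.02² + 0.02² + 0.20² + 0.20² + 0.28² = 0.0121 + 0.0169 + 0.0016 + 0.0004 + 0.0004 + 0.0400 + 0.0400 + 0.0784 = 0.1898
B_P3 = 1 / 0.1898 = 5.2687
Σp_P4ᵢ² = 0.12² + 0.19² + 0.19² + 0.08² + 0.21² + 0.06² + 0.09² + 0.06² = 0.0144 + 0.0361 + 0.0361 + 0.0064 + 0.0441 + 0.0036 + 0.0081 + 0.0036 = 0.1524
B_P4 = 1 / 0.1524 = 6.5617
Highest B → broadest niche (most generalist): population P4 (B = 6.56).

population P4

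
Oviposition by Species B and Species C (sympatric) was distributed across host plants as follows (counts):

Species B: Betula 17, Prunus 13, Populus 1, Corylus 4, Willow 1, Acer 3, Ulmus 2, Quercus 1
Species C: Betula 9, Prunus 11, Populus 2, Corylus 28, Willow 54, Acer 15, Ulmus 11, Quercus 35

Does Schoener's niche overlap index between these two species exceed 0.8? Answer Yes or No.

Proportions for Species B (n=42): 17/42=0.4048, 13/42=0.3095, 1/42=0.0238, 4/42=0.0952, 1/42=0.0238, 3/42=0.0714, 2/42=0.0476, 1/42=0.0238
Proportions for Species C (n=165): 9/165=0.0545, 11/165=0.0667, 2/165=0.0121, 28/165=0.1697, 54/165=0.3273, 15/165=0.0909, 11/165=0.0667, 35/165=0.2121
Σ|p₁ᵢ − p₂ᵢ| = 0.3503 + 0.2428 + 0.0117 + 0.0745 + 0.3035 + 0.0195 + 0.0191 + 0.1883 = 1.2097
D = 1 − ½ × 1.2097 = 1 − 0.60485 = 0.39515
D = 0.39515 < 0.8 → No.

No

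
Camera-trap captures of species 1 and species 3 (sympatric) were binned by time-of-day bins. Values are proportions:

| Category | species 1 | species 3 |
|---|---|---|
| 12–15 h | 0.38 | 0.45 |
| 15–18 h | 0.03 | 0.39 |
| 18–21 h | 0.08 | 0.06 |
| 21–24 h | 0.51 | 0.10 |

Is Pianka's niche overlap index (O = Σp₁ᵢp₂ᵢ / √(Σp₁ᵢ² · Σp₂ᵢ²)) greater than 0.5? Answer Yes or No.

Yes

Σ p₁ᵢp₂ᵢ = 0.1710 + 0.0117 + 0.0048 + 0.0510 = 0.2385
Σp_1ᵢ² = 0.38² + 0.03² + 0.08² + 0.51² = 0.1444 + 0.0009 + 0.0064 + 0.2601 = 0.4118
Σp_2ᵢ² = 0.45² + 0.39² + 0.06² + 0.10² = 0.2025 + 0.1521 + 0.0036 + 0.0100 = 0.3682
O = 0.2385 / √(0.4118 × 0.3682) = 0.2385 / 0.38939 = 0.6125
O = 0.6125 > 0.5 → Yes.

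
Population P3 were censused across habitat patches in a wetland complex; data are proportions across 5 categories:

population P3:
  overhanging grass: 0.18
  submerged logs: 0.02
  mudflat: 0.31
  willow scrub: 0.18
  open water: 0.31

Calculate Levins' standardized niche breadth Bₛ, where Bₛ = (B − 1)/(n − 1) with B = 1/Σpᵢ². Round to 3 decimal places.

0.721

Σpᵢ² = 0.18² + 0.02² + 0.31² + 0.18² + 0.31² = 0.0324 + 0.0004 + 0.0961 + 0.0324 + 0.0961 = 0.2574
B = 1 / 0.2574 = 3.88500
Bₛ = (B − 1)/(n − 1) = (3.88500 − 1)/(5 − 1) = 2.88500/4 = 0.72125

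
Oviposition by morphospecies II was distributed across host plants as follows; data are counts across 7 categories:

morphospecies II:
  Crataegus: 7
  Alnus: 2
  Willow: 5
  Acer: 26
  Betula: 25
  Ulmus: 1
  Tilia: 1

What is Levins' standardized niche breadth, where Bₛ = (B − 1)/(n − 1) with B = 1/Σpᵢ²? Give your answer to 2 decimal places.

Proportions for morphospecies II (n=67): 7/67=0.1045, 2/67=0.0299, 5/67=0.0746, 26/67=0.3881, 25/67=0.3731, 1/67=0.0149, 1/67=0.0149
Σpᵢ² = 0.1045² + 0.0299² + 0.0746² + 0.3881² + 0.3731² + 0.0149² + 0.0149² = 0.010920 + 0.000894 + 0.005565 + 0.150622 + 0.139204 + 0.000222 + 0.000222 = 0.307649
B = 1 / 0.307649 = 3.2505
Bₛ = (B − 1)/(n − 1) = (3.2505 − 1)/(7 − 1) = 2.2505/6 = 0.3751

0.38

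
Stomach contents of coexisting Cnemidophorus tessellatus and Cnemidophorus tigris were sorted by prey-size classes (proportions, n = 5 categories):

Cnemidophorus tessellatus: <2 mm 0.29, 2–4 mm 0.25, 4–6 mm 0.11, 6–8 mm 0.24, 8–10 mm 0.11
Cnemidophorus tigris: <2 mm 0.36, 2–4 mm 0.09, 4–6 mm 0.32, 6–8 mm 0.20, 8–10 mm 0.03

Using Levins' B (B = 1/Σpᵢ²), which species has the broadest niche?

Σp_tessᵢ² = 0.29² + 0.25² + 0.11² + 0.24² + 0.11² = 0.0841 + 0.0625 + 0.0121 + 0.0576 + 0.0121 = 0.2284
B_tess = 1 / 0.2284 = 4.3783
Σp_tigrᵢ² = 0.36² + 0.09² + 0.32² + 0.20² + 0.03² = 0.1296 + 0.0081 + 0.1024 + 0.0400 + 0.0009 = 0.2810
B_tigr = 1 / 0.2810 = 3.5587
Highest B → broadest niche (most generalist): Cnemidophorus tessellatus (B = 4.38).

Cnemidophorus tessellatus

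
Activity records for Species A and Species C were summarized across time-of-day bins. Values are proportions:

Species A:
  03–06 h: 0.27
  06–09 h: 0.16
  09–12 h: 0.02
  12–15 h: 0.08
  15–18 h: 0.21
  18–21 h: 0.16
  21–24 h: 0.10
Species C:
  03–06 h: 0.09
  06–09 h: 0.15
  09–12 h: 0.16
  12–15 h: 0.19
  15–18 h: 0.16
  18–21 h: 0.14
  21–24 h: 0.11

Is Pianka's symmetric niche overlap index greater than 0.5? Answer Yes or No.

Yes

Σ p₁ᵢp₂ᵢ = 0.0243 + 0.0240 + 0.0032 + 0.0152 + 0.0336 + 0.0224 + 0.0110 = 0.1337
Σp_1ᵢ² = 0.27² + 0.16² + 0.02² + 0.08² + 0.21² + 0.16² + 0.10² = 0.0729 + 0.0256 + 0.0004 + 0.0064 + 0.0441 + 0.0256 + 0.0100 = 0.1850
Σp_2ᵢ² = 0.09² + 0.15² + 0.16² + 0.19² + 0.16² + 0.14² + 0.11² = 0.0081 + 0.0225 + 0.0256 + 0.0361 + 0.0256 + 0.0196 + 0.0121 = 0.1496
O = 0.1337 / √(0.1850 × 0.1496) = 0.1337 / 0.16636 = 0.8037
O = 0.8037 > 0.5 → Yes.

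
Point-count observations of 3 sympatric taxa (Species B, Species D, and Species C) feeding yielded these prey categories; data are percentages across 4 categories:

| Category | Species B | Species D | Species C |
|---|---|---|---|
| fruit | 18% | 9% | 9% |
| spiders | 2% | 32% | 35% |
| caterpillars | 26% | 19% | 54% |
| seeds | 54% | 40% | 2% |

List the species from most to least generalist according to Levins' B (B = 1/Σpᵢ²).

Convert percentages to proportions (divide by 100).
Σp_Bᵢ² = 0.18² + 0.02² + 0.26² + 0.54² = 0.0324 + 0.0004 + 0.0676 + 0.2916 = 0.3920
B_B = 1 / 0.3920 = 2.5510
Σp_Dᵢ² = 0.09² + 0.32² + 0.19² + 0.40² = 0.0081 + 0.1024 + 0.0361 + 0.1600 = 0.3066
B_D = 1 / 0.3066 = 3.2616
Σp_Cᵢ² = 0.09² + 0.35² + 0.54² + 0.02² = 0.0081 + 0.1225 + 0.2916 + 0.0004 = 0.4226
B_C = 1 / 0.4226 = 2.3663
Ranking by B (broadest → narrowest): Species D (3.26) > Species B (2.55) > Species C (2.37)

Species D > Species B > Species C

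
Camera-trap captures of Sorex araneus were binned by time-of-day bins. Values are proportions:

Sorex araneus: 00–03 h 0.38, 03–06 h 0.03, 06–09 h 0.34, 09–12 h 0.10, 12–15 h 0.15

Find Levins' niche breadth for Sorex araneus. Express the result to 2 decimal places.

Σpᵢ² = 0.38² + 0.03² + 0.34² + 0.10² + 0.15² = 0.1444 + 0.0009 + 0.1156 + 0.0100 + 0.0225 = 0.2934
B = 1 / 0.2934 = 3.4083

3.41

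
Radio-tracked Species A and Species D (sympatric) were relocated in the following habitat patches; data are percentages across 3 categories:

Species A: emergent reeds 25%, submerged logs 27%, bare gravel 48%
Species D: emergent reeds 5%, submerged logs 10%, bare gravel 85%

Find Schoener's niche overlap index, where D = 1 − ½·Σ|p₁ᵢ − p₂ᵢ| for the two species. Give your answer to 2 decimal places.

0.63

Convert percentages to proportions (divide by 100).
Σ|p₁ᵢ − p₂ᵢ| = 0.20 + 0.17 + 0.37 = 0.74
D = 1 − ½ × 0.74 = 1 − 0.370 = 0.6300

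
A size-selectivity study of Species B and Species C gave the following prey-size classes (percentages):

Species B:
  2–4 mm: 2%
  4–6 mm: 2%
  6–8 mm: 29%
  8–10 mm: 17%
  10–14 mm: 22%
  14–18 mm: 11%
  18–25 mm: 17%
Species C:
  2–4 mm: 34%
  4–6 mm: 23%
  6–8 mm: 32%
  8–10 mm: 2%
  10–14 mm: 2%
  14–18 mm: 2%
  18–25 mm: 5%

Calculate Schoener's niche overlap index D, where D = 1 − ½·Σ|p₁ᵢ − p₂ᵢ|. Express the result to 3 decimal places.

0.440

Convert percentages to proportions (divide by 100).
Σ|p₁ᵢ − p₂ᵢ| = 0.32 + 0.21 + 0.03 + 0.15 + 0.20 + 0.09 + 0.12 = 1.12
D = 1 − ½ × 1.12 = 1 − 0.560 = 0.44000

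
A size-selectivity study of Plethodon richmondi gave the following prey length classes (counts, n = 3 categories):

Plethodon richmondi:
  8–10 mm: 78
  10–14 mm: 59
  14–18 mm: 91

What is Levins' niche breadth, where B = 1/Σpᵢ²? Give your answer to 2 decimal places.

2.91

Proportions for Plethodon richmondi (n=228): 78/228=0.3421, 59/228=0.2588, 91/228=0.3991
Σpᵢ² = 0.3421² + 0.2588² + 0.3991² = 0.117032 + 0.066977 + 0.159281 = 0.343290
B = 1 / 0.343290 = 2.9130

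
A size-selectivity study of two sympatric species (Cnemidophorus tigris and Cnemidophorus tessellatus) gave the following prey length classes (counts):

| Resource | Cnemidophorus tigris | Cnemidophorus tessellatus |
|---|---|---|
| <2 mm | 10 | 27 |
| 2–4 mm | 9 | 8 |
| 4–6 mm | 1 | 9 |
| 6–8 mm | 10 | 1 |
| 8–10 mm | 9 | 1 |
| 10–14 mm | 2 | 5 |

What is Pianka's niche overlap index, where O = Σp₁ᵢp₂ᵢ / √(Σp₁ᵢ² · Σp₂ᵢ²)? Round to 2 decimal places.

0.66

Proportions for Cnemidophorus tigris (n=41): 10/41=0.2439, 9/41=0.2195, 1/41=0.0244, 10/41=0.2439, 9/41=0.2195, 2/41=0.0488
Proportions for Cnemidophorus tessellatus (n=51): 27/51=0.5294, 8/51=0.1569, 9/51=0.1765, 1/51=0.0196, 1/51=0.0196, 5/51=0.0980
Σ p₁ᵢp₂ᵢ = 0.129121 + 0.034440 + 0.004307 + 0.004780 + 0.004302 + 0.004782 = 0.181732
Σp_1ᵢ² = 0.2439² + 0.2195² + 0.0244² + 0.2439² + 0.2195² + 0.0488² = 0.059487 + 0.048180 + 0.000595 + 0.059487 + 0.048180 + 0.002381 = 0.218310
Σp_2ᵢ² = 0.5294² + 0.1569² + 0.1765² + 0.0196² + 0.0196² + 0.0980² = 0.280264 + 0.024618 + 0.031152 + 0.000384 + 0.000384 + 0.009604 = 0.346406
O = 0.181732 / √(0.218310 × 0.346406) = 0.181732 / 0.2749980 = 0.6608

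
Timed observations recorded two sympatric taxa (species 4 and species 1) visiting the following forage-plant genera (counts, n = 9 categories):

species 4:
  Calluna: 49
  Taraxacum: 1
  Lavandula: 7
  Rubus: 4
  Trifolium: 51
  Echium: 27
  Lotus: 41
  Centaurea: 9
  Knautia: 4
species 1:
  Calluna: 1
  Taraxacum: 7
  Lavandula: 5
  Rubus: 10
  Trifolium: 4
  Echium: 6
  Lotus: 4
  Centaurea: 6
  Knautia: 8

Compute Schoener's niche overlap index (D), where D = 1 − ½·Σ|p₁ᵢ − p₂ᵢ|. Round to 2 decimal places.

Proportions for species 4 (n=193): 49/193=0.2539, 1/193=0.0052, 7/193=0.0363, 4/193=0.0207, 51/193=0.2642, 27/193=0.1399, 41/193=0.2124, 9/193=0.0466, 4/193=0.0207
Proportions for species 1 (n=51): 1/51=0.0196, 7/51=0.1373, 5/51=0.0980, 10/51=0.1961, 4/51=0.0784, 6/51=0.1176, 4/51=0.0784, 6/51=0.1176, 8/51=0.1569
Σ|p₁ᵢ − p₂ᵢ| = 0.2343 + 0.1321 + 0.0617 + 0.1754 + 0.1858 + 0.0223 + 0.1340 + 0.0710 + 0.1362 = 1.1528
D = 1 − ½ × 1.1528 = 1 − 0.57640 = 0.42360

0.42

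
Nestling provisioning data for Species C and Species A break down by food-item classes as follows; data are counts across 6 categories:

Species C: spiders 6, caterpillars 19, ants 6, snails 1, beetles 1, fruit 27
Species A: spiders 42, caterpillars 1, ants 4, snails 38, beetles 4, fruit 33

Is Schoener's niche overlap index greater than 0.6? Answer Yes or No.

No

Proportions for Species C (n=60): 6/60=0.1000, 19/60=0.3167, 6/60=0.1000, 1/60=0.0167, 1/60=0.0167, 27/60=0.4500
Proportions for Species A (n=122): 42/122=0.3443, 1/122=0.0082, 4/122=0.0328, 38/122=0.3115, 4/122=0.0328, 33/122=0.2705
Σ|p₁ᵢ − p₂ᵢ| = 0.2443 + 0.3085 + 0.0672 + 0.2948 + 0.0161 + 0.1795 = 1.1104
D = 1 − ½ × 1.1104 = 1 − 0.55520 = 0.44480
D = 0.44480 < 0.6 → No.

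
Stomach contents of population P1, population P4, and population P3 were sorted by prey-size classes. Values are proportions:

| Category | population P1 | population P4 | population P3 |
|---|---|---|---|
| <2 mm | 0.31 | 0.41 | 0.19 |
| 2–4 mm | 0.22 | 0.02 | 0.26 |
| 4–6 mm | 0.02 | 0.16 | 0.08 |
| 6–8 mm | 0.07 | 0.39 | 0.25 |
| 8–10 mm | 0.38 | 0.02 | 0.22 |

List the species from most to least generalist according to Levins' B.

Σp_P1ᵢ² = 0.31² + 0.22² + 0.02² + 0.07² + 0.38² = 0.0961 + 0.0484 + 0.0004 + 0.0049 + 0.1444 = 0.2942
B_P1 = 1 / 0.2942 = 3.3990
Σp_P4ᵢ² = 0.41² + 0.02² + 0.16² + 0.39² + 0.02² = 0.1681 + 0.0004 + 0.0256 + 0.1521 + 0.0004 = 0.3466
B_P4 = 1 / 0.3466 = 2.8852
Σp_P3ᵢ² = 0.19² + 0.26² + 0.08² + 0.25² + 0.22² = 0.0361 + 0.0676 + 0.0064 + 0.0625 + 0.0484 = 0.2210
B_P3 = 1 / 0.2210 = 4.5249
Ranking by B (broadest → narrowest): population P3 (4.52) > population P1 (3.40) > population P4 (2.89)

population P3 > population P1 > population P4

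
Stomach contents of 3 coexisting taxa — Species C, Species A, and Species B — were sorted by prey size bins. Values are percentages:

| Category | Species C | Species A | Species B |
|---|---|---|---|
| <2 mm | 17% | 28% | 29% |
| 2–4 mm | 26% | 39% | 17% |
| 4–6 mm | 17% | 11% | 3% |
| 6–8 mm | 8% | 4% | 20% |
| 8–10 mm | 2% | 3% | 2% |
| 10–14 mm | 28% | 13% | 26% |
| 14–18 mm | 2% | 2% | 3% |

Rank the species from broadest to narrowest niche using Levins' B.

Species C > Species B > Species A

Convert percentages to proportions (divide by 100).
Σp_Cᵢ² = 0.17² + 0.26² + 0.17² + 0.08² + 0.02² + 0.28² + 0.02² = 0.0289 + 0.0676 + 0.0289 + 0.0064 + 0.0004 + 0.0784 + 0.0004 = 0.2110
B_C = 1 / 0.2110 = 4.7393
Σp_Aᵢ² = 0.28² + 0.39² + 0.11² + 0.04² + 0.03² + 0.13² + 0.02² = 0.0784 + 0.1521 + 0.0121 + 0.0016 + 0.0009 + 0.0169 + 0.0004 = 0.2624
B_A = 1 / 0.2624 = 3.8110
Σp_Bᵢ² = 0.29² + 0.17² + 0.03² + 0.20² + 0.02² + 0.26² + 0.03² = 0.0841 + 0.0289 + 0.0009 + 0.0400 + 0.0004 + 0.0676 + 0.0009 = 0.2228
B_B = 1 / 0.2228 = 4.4883
Ranking by B (broadest → narrowest): Species C (4.74) > Species B (4.49) > Species A (3.81)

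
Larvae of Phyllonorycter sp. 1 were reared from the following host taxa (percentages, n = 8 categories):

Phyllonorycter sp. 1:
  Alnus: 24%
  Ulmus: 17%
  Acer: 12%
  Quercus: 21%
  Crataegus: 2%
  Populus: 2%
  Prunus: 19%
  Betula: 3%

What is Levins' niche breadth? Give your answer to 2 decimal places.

5.47

Convert percentages to proportions (divide by 100).
Σpᵢ² = 0.24² + 0.17² + 0.12² + 0.21² + 0.02² + 0.02² + 0.19² + 0.03² = 0.0576 + 0.0289 + 0.0144 + 0.0441 + 0.0004 + 0.0004 + 0.0361 + 0.0009 = 0.1828
B = 1 / 0.1828 = 5.4705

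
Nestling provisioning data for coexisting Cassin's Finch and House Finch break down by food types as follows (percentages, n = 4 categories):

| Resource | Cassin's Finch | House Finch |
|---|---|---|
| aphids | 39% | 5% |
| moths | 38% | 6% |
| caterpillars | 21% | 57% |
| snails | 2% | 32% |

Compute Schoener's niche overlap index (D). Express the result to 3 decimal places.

Convert percentages to proportions (divide by 100).
Σ|p₁ᵢ − p₂ᵢ| = 0.34 + 0.32 + 0.36 + 0.30 = 1.32
D = 1 − ½ × 1.32 = 1 − 0.660 = 0.34000

0.340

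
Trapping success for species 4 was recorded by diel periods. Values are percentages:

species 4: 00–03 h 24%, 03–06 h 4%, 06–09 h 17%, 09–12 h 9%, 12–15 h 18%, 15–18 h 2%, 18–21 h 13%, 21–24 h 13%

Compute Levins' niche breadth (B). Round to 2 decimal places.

6.14

Convert percentages to proportions (divide by 100).
Σpᵢ² = 0.24² + 0.04² + 0.17² + 0.09² + 0.18² + 0.02² + 0.13² + 0.13² = 0.0576 + 0.0016 + 0.0289 + 0.0081 + 0.0324 + 0.0004 + 0.0169 + 0.0169 = 0.1628
B = 1 / 0.1628 = 6.1425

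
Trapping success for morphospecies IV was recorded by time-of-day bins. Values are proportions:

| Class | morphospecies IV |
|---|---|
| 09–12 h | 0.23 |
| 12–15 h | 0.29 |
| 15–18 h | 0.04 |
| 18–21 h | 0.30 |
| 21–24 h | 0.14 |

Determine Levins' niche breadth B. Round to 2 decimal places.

4.03

Σpᵢ² = 0.23² + 0.29² + 0.04² + 0.30² + 0.14² = 0.0529 + 0.0841 + 0.0016 + 0.0900 + 0.0196 = 0.2482
B = 1 / 0.2482 = 4.0290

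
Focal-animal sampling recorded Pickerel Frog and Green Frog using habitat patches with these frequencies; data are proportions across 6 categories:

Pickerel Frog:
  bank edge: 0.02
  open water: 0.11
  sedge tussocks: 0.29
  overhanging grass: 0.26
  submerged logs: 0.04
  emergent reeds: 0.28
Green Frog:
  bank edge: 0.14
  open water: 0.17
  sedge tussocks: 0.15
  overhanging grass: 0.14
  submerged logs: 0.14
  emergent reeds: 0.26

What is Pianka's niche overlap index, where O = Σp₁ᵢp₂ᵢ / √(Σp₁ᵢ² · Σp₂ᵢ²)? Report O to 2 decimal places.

0.86

Σ p₁ᵢp₂ᵢ = 0.0028 + 0.0187 + 0.0435 + 0.0364 + 0.0056 + 0.0728 = 0.1798
Σp_1ᵢ² = 0.02² + 0.11² + 0.29² + 0.26² + 0.04² + 0.28² = 0.0004 + 0.0121 + 0.0841 + 0.0676 + 0.0016 + 0.0784 = 0.2442
Σp_2ᵢ² = 0.14² + 0.17² + 0.15² + 0.14² + 0.14² + 0.26² = 0.0196 + 0.0289 + 0.0225 + 0.0196 + 0.0196 + 0.0676 = 0.1778
O = 0.1798 / √(0.2442 × 0.1778) = 0.1798 / 0.20837 = 0.8629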